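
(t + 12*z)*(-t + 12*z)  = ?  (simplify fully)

(12*z)**2 - (t)**2 = -t**2 + 144*z**2.

-t**2 + 144*z**2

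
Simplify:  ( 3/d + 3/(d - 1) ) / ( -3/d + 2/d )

Numerator: 3/d + 3/(d - 1) = (6*d - 3)/(d**2 - d)
Denominator: -3/d + 2/d = -1/d
Divide: ((6*d - 3)/(d**2 - d)) · (-d) = (-6*d + 3)/(d - 1)

(-6*d + 3)/(d - 1)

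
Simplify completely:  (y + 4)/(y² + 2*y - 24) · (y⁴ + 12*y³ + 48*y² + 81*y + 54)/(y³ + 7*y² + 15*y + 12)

Factor: y² + 2*y - 24 = (y + 6)·(y - 4);  y⁴ + 12*y³ + 48*y² + 81*y + 54 = (y² + 3*y + 3)·(y + 3)·(y + 6);  y³ + 7*y² + 15*y + 12 = (y + 4)·(y² + 3*y + 3)
Cancel the common factors (y² + 3*y + 3), (y + 4), (y + 6).

(y + 3)/(y - 4)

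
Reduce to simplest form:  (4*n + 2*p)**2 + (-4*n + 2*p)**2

Binomially expand both and collect terms in (2*p), (4*n).

32*n**2 + 8*p**2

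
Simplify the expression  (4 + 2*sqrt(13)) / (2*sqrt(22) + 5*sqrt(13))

(-4*sqrt(286) - 8*sqrt(22) + 20*sqrt(13) + 130)/237

Multiply numerator and denominator by -2*sqrt(22) + 5*sqrt(13).
Denominator becomes 237; numerator becomes -4*sqrt(286) - 8*sqrt(22) + 20*sqrt(13) + 130.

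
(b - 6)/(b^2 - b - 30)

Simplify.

Factor: b^2 - b - 30 = (b + 5)*(b - 6)
Cancel the common factor (b - 6).

1/(b + 5)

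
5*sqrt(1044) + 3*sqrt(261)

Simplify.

39*sqrt(29)

5*sqrt(1044) = 30*sqrt(29); 3*sqrt(261) = 9*sqrt(29)
Combine: (30 + 9)·sqrt(29) = 39*sqrt(29)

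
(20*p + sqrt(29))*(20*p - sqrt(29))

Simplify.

Difference of squares with P = 20*p, Q = sqrt(29).

400*p^2 - 29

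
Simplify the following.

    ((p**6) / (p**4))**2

p**4

Inside the bracket: p**2
Raise to the power 2: p**4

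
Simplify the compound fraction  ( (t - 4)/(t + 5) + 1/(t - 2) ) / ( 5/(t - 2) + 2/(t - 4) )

Numerator: (t - 4)/(t + 5) + 1/(t - 2) = (t² - 5*t + 13)/(t² + 3*t - 10)
Denominator: 5/(t - 2) + 2/(t - 4) = (7*t - 24)/(t² - 6*t + 8)
Divide: ((t² - 5*t + 13)/(t² + 3*t - 10)) · ((t² - 6*t + 8)/(7*t - 24)) = (t³ - 9*t² + 33*t - 52)/(7*t² + 11*t - 120)

(t³ - 9*t² + 33*t - 52)/(7*t² + 11*t - 120)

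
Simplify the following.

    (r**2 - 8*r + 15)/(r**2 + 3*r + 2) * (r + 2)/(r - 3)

Factor: r**2 - 8*r + 15 = (r - 5)*(r - 3);  r**2 + 3*r + 2 = (r + 2)*(r + 1)
Cancel the common factors (r - 3), (r + 2).

(r - 5)/(r + 1)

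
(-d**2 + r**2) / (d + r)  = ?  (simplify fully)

-d + r

Difference of squares: factor out (d + r).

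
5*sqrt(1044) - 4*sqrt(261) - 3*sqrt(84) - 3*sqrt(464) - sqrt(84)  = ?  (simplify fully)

5*sqrt(1044) = 30*sqrt(29); 4*sqrt(261) = 12*sqrt(29); 3*sqrt(84) = 6*sqrt(21); 3*sqrt(464) = 12*sqrt(29); sqrt(84) = 2*sqrt(21)

-8*sqrt(21) + 6*sqrt(29)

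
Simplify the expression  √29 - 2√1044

√29 = √29; 2√1044 = 12*√29
Combine: (1 - 12)·√29 = -11*√29

-11*√29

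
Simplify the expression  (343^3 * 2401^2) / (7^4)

7^13

343^3 = 7^9; 2401^2 = 7^8; 7^4 = 7^4
Combine exponents: 7^13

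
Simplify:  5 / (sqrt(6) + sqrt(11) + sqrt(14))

Group as (sqrt(6) + sqrt(11)) + sqrt(14); multiply by (sqrt(6) + sqrt(11)) - sqrt(14), then rationalise the remaining surd.

(-4*sqrt(231) + 3*sqrt(14) + 9*sqrt(11) + 19*sqrt(6))/51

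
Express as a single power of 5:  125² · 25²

5^10

125² = 5^6; 25² = 5^4
Combine exponents: 5^10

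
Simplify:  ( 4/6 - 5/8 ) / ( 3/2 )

Numerator: 4/6 - 5/8 = 1/24
Denominator: 3/2 = 3/2
Divide: (1/24) · (2/3) = 1/36

1/36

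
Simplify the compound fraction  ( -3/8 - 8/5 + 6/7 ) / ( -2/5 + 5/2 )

Numerator: -3/8 - 8/5 + 6/7 = -313/280
Denominator: -2/5 + 5/2 = 21/10
Divide: (-313/280) · (10/21) = -313/588

-313/588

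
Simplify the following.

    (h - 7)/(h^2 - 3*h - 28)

Factor: h^2 - 3*h - 28 = (h + 4)*(h - 7)
Cancel the common factor (h - 7).

1/(h + 4)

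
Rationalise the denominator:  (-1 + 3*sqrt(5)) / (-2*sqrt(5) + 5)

(25 + 13*sqrt(5))/5

Multiply numerator and denominator by 2*sqrt(5) + 5.
Denominator becomes 5; numerator becomes 25 + 13*sqrt(5).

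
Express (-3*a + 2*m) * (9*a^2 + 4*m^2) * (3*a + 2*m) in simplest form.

((2*m)+(3*a))((2*m)-(3*a)) = -9*a^2 + 4*m^2; continue pairing.

-81*a^4 + 16*m^4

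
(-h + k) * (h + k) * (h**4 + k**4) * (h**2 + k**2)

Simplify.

Telescope via difference of squares: (k+h)(k-h) = -h**2 + k**2, then repeat with the next factor.

-h**8 + k**8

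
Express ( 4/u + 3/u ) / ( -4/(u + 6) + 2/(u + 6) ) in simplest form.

Numerator: 4/u + 3/u = 7/u
Denominator: -4/(u + 6) + 2/(u + 6) = -2/(u + 6)
Divide: (7/u) · (-u/2 - 3) = (-7*u - 42)/(2*u)

(-7*u - 42)/(2*u)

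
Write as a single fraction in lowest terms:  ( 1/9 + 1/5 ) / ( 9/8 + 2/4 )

Numerator: 1/9 + 1/5 = 14/45
Denominator: 9/8 + 2/4 = 13/8
Divide: (14/45) · (8/13) = 112/585

112/585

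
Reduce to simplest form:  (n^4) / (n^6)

n^(-2)

Quotient: (n^-2)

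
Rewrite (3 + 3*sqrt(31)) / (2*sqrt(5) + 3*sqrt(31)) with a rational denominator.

(-6*sqrt(155) - 6*sqrt(5) + 9*sqrt(31) + 279)/259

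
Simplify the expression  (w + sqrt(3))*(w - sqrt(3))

w^2 - 3

Difference of squares with P = w, Q = sqrt(3).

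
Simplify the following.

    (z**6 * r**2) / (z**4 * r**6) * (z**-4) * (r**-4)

1/(r**8*z**2)

Quotient: z**2 * (r**-4)
Multiply by (z**-4) * (r**-4): add exponents.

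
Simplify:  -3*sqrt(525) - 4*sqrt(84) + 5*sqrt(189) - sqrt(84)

-10*sqrt(21)

3*sqrt(525) = 15*sqrt(21); 4*sqrt(84) = 8*sqrt(21); 5*sqrt(189) = 15*sqrt(21); sqrt(84) = 2*sqrt(21)
Combine: (-15 - 8 + 15 - 2)·sqrt(21) = -10*sqrt(21)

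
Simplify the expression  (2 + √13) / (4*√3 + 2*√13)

(-2*√39 - 4*√3 + 2*√13 + 13)/2

Multiply numerator and denominator by -4*√3 + 2*√13.
Denominator becomes 4; numerator becomes -4*√39 - 8*√3 + 4*√13 + 26.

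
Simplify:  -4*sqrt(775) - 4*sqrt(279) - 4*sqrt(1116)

-56*sqrt(31)

4*sqrt(775) = 20*sqrt(31); 4*sqrt(279) = 12*sqrt(31); 4*sqrt(1116) = 24*sqrt(31)
Combine: (-20 - 12 - 24)·sqrt(31) = -56*sqrt(31)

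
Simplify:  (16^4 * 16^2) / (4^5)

16^4 = 2^16; 16^2 = 2^8; 4^5 = 2^10
Combine exponents: 2^14

2^14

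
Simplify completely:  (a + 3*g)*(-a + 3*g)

-a^2 + 9*g^2

Product of conjugates: (P+Q)(P-Q) = P^2 - Q^2.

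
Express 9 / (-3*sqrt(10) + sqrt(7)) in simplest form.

(-27*sqrt(10) - 9*sqrt(7))/83

Multiply numerator and denominator by sqrt(7) + 3*sqrt(10).
Denominator becomes -83; numerator becomes 9*sqrt(7) + 27*sqrt(10).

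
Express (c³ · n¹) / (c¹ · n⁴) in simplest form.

Quotient: c² · (n^-3)

c²/n³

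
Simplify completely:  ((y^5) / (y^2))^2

y^6

Inside the bracket: y^3
Raise to the power 2: y^6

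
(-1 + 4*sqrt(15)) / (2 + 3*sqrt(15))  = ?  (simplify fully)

Multiply numerator and denominator by -3*sqrt(15) + 2.
Denominator becomes -131; numerator becomes -182 + 11*sqrt(15).

(-11*sqrt(15) + 182)/131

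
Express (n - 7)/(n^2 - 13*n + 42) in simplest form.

1/(n - 6)

Factor: n^2 - 13*n + 42 = (n - 7)*(n - 6)
Cancel the common factor (n - 7).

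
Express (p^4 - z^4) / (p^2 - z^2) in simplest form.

p^2 + z^2

p^4 - z^4 factors as -(-p + z)*(p + z)*(p^2 + z^2).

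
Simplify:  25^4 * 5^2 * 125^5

25^4 = 5^8; 5^2 = 5^2; 125^5 = 5^15
Combine exponents: 5^25

5^25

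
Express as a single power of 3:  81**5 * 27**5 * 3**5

3**40

81**5 = 3**20; 27**5 = 3**15; 3**5 = 3**5
Combine exponents: 3**40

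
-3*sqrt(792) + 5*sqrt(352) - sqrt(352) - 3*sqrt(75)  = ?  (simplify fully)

-15*sqrt(3) - 2*sqrt(22)

3*sqrt(792) = 18*sqrt(22); 5*sqrt(352) = 20*sqrt(22); sqrt(352) = 4*sqrt(22); 3*sqrt(75) = 15*sqrt(3)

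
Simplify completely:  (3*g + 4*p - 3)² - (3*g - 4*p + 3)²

Write as f((3*g),(4*p - 3)) - f((3*g),-(4*p - 3)) and expand.

12*g*(4*p - 3)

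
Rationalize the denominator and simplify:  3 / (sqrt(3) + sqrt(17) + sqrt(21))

(-18*sqrt(119) - 3*sqrt(21) + 21*sqrt(17) + 105*sqrt(3))/203

Group as (sqrt(3) + sqrt(17)) + sqrt(21); multiply by (sqrt(3) + sqrt(17)) - sqrt(21), then rationalise the remaining surd.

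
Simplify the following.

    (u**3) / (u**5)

u**(-2)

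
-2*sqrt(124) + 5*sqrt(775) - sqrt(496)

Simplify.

2*sqrt(124) = 4*sqrt(31); 5*sqrt(775) = 25*sqrt(31); sqrt(496) = 4*sqrt(31)
Combine: (-4 + 25 - 4)·sqrt(31) = 17*sqrt(31)

17*sqrt(31)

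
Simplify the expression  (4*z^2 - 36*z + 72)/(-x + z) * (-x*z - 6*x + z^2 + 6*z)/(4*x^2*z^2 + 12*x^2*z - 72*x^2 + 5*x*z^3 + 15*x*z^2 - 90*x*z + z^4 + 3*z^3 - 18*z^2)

Factor: 4*z^2 - 36*z + 72 = 4*(z - 3)*(z - 6);  -x*z - 6*x + z^2 + 6*z = (z + 6)*(-x + z);  4*x^2*z^2 + 12*x^2*z - 72*x^2 + 5*x*z^3 + 15*x*z^2 - 90*x*z + z^4 + 3*z^3 - 18*z^2 = (z + 6)*(4*x + z)*(z - 3)*(x + z)
Cancel the common factors (z - 3), (-x + z), (z + 6).

(4*z - 24)/(4*x^2 + 5*x*z + z^2)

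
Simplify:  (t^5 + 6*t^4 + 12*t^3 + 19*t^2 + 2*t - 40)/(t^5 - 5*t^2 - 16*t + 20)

(t + 4)/(t - 2)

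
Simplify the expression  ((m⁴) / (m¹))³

Inside the bracket: m³
Raise to the power 3: m⁹

m⁹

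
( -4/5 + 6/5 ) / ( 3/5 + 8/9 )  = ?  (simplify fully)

18/67

Numerator: -4/5 + 6/5 = 2/5
Denominator: 3/5 + 8/9 = 67/45
Divide: (2/5) · (45/67) = 18/67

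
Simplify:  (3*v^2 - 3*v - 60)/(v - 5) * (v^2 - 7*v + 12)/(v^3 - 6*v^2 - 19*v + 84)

(3*v - 12)/(v - 7)

Factor: 3*v^2 - 3*v - 60 = 3*(v + 4)*(v - 5);  v^2 - 7*v + 12 = (v - 4)*(v - 3);  v^3 - 6*v^2 - 19*v + 84 = (v - 7)*(v + 4)*(v - 3)
Cancel the common factors (v - 5), (v + 4), (v - 3).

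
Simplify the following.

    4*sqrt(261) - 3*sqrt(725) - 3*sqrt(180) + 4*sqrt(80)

4*sqrt(261) = 12*sqrt(29); 3*sqrt(725) = 15*sqrt(29); 3*sqrt(180) = 18*sqrt(5); 4*sqrt(80) = 16*sqrt(5)

-3*sqrt(29) - 2*sqrt(5)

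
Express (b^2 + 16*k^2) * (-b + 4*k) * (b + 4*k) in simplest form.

Telescope via difference of squares: ((4*k)+b)((4*k)-b) = -b^2 + 16*k^2, then repeat with the next factor.

-b^4 + 256*k^4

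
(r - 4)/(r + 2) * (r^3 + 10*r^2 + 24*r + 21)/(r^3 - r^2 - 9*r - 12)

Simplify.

(r + 7)/(r + 2)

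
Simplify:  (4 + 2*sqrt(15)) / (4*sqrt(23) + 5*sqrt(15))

(-8*sqrt(345) - 16*sqrt(23) + 20*sqrt(15) + 150)/7

Multiply numerator and denominator by -4*sqrt(23) + 5*sqrt(15).
Denominator becomes 7; numerator becomes -8*sqrt(345) - 16*sqrt(23) + 20*sqrt(15) + 150.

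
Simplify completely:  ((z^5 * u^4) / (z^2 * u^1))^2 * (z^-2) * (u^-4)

u^2*z^4

Inside the bracket: z^3 * u^3
Raise to the power 2: z^6 * u^6
Multiply by (z^-2) * (u^-4): add exponents.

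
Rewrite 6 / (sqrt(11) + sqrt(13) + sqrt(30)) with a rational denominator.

(-3*sqrt(4290) - 9*sqrt(30) + 42*sqrt(13) + 48*sqrt(11))/134

Group as (sqrt(13) + sqrt(30)) + sqrt(11); multiply by (sqrt(13) + sqrt(30)) - sqrt(11), then rationalise the remaining surd.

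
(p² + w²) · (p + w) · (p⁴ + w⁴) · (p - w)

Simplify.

p⁸ - w⁸

Pair the conjugate factors: (p+w)(p-w) = p² - w², then repeat with the next factor.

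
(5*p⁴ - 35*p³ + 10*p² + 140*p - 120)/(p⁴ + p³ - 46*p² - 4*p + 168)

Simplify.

(5*p - 5)/(p + 7)

Factor: 5*p⁴ - 35*p³ + 10*p² + 140*p - 120 = 5·(p - 6)·(p - 2)·(p - 1)·(p + 2);  p⁴ + p³ - 46*p² - 4*p + 168 = (p - 6)·(p + 7)·(p - 2)·(p + 2)
Cancel the common factors (p - 6), (p - 2), (p + 2).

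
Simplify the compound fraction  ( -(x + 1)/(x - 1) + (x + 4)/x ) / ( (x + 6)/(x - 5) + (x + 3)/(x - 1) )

Numerator: -(x + 1)/(x - 1) + (x + 4)/x = (2*x - 4)/(x**2 - x)
Denominator: (x + 6)/(x - 5) + (x + 3)/(x - 1) = (2*x**2 + 3*x - 21)/(x**2 - 6*x + 5)
Divide: ((2*x - 4)/(x**2 - x)) · ((x**2 - 6*x + 5)/(2*x**2 + 3*x - 21)) = (2*x**2 - 14*x + 20)/(2*x**3 + 3*x**2 - 21*x)

(2*x**2 - 14*x + 20)/(2*x**3 + 3*x**2 - 21*x)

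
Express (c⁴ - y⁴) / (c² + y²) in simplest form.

Factor c^4 - y^4 and cancel (c² + y²).

c² - y²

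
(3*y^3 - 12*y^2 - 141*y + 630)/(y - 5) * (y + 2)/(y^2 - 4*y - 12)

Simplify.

Factor: 3*y^3 - 12*y^2 - 141*y + 630 = 3*(y + 7)*(y - 6)*(y - 5);  y^2 - 4*y - 12 = (y - 6)*(y + 2)
Cancel the common factors (y - 6), (y - 5), (y + 2).

3*y + 21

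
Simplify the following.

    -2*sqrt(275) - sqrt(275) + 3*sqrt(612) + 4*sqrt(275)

2*sqrt(275) = 10*sqrt(11); sqrt(275) = 5*sqrt(11); 3*sqrt(612) = 18*sqrt(17); 4*sqrt(275) = 20*sqrt(11)

5*sqrt(11) + 18*sqrt(17)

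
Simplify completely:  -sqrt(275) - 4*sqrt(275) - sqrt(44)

-27*sqrt(11)

sqrt(275) = 5*sqrt(11); 4*sqrt(275) = 20*sqrt(11); sqrt(44) = 2*sqrt(11)
Combine: (-5 - 20 - 2)·sqrt(11) = -27*sqrt(11)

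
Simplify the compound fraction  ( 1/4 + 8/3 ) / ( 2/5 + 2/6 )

175/44

Numerator: 1/4 + 8/3 = 35/12
Denominator: 2/5 + 2/6 = 11/15
Divide: (35/12) · (15/11) = 175/44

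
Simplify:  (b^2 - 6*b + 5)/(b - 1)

b - 5

Factor: b^2 - 6*b + 5 = (b - 1)*(b - 5)
Cancel the common factor (b - 1).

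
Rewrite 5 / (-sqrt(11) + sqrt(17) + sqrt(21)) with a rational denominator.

(-135*sqrt(11) + 35*sqrt(21) + 75*sqrt(17) + 10*sqrt(3927))/699

Group as (sqrt(17) + sqrt(21)) - sqrt(11); multiply by (sqrt(17) + sqrt(21)) + sqrt(11), then rationalise the remaining surd.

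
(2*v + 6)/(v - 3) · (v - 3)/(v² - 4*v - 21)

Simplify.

2/(v - 7)

Factor: 2*v + 6 = 2·(v + 3);  v² - 4*v - 21 = (v - 7)·(v + 3)
Cancel the common factors (v - 3), (v + 3).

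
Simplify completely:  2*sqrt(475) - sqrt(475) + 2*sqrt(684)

17*sqrt(19)

2*sqrt(475) = 10*sqrt(19); sqrt(475) = 5*sqrt(19); 2*sqrt(684) = 12*sqrt(19)
Combine: (10 - 5 + 12)·sqrt(19) = 17*sqrt(19)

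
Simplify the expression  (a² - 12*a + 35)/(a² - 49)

(a - 5)/(a + 7)

Factor: a² - 12*a + 35 = (a - 5)·(a - 7);  a² - 49 = (a - 7)·(a + 7)
Cancel the common factor (a - 7).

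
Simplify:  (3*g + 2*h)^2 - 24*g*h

After expansion: 9*g^2 - 12*g*h + 4*h^2 — a perfect-square trinomial.

(3*g - 2*h)^2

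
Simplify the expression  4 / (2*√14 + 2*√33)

(-2*√14 + 2*√33)/19

Multiply numerator and denominator by -2*√14 + 2*√33.
Denominator becomes 76; numerator becomes -8*√14 + 8*√33.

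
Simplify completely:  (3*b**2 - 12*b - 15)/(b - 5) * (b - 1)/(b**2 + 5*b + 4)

(3*b - 3)/(b + 4)

Factor: 3*b**2 - 12*b - 15 = 3*(b + 1)*(b - 5);  b**2 + 5*b + 4 = (b + 4)*(b + 1)
Cancel the common factors (b + 1), (b - 5).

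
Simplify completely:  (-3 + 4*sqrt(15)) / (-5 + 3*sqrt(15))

Multiply numerator and denominator by -3*sqrt(15) - 5.
Denominator becomes -110; numerator becomes -165 - 11*sqrt(15).

(sqrt(15) + 15)/10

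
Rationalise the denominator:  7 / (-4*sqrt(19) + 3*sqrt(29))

(-28*sqrt(19) - 21*sqrt(29))/43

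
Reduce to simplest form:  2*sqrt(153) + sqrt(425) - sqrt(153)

8*sqrt(17)

2*sqrt(153) = 6*sqrt(17); sqrt(425) = 5*sqrt(17); sqrt(153) = 3*sqrt(17)
Combine: (6 + 5 - 3)·sqrt(17) = 8*sqrt(17)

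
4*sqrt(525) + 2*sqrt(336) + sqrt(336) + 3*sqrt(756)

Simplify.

4*sqrt(525) = 20*sqrt(21); 2*sqrt(336) = 8*sqrt(21); sqrt(336) = 4*sqrt(21); 3*sqrt(756) = 18*sqrt(21)
Combine: (20 + 8 + 4 + 18)·sqrt(21) = 50*sqrt(21)

50*sqrt(21)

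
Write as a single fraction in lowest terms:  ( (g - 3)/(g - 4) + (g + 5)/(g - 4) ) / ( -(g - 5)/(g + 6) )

Numerator: (g - 3)/(g - 4) + (g + 5)/(g - 4) = (2*g + 2)/(g - 4)
Denominator: -(g - 5)/(g + 6) = (-g + 5)/(g + 6)
Divide: ((2*g + 2)/(g - 4)) · ((g + 6)/(-g + 5)) = (-2*g^2 - 14*g - 12)/(g^2 - 9*g + 20)

(-2*g^2 - 14*g - 12)/(g^2 - 9*g + 20)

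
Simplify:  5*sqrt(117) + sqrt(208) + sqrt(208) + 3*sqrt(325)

5*sqrt(117) = 15*sqrt(13); sqrt(208) = 4*sqrt(13); sqrt(208) = 4*sqrt(13); 3*sqrt(325) = 15*sqrt(13)
Combine: (15 + 4 + 4 + 15)·sqrt(13) = 38*sqrt(13)

38*sqrt(13)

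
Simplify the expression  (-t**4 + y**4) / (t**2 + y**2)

Factor y**4 - t**4 and cancel (t**2 + y**2).

-t**2 + y**2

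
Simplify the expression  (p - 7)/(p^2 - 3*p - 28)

1/(p + 4)

Factor: p^2 - 3*p - 28 = (p - 7)*(p + 4)
Cancel the common factor (p - 7).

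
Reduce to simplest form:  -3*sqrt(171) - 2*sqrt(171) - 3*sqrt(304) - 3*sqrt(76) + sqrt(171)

-30*sqrt(19)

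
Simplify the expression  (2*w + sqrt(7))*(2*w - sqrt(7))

4*w**2 - 7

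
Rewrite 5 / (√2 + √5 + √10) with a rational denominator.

(-100 - 15*√10 + 35*√5 + 65*√2)/31

Group as (√2 + √5) + √10; multiply by (√2 + √5) - √10, then rationalise the remaining surd.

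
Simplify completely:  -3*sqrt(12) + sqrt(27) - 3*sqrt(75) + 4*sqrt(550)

-18*sqrt(3) + 20*sqrt(22)

3*sqrt(12) = 6*sqrt(3); sqrt(27) = 3*sqrt(3); 3*sqrt(75) = 15*sqrt(3); 4*sqrt(550) = 20*sqrt(22)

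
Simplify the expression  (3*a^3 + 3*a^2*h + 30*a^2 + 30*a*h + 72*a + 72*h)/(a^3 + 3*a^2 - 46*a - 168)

(3*a + 3*h)/(a - 7)

Factor: 3*a^3 + 3*a^2*h + 30*a^2 + 30*a*h + 72*a + 72*h = 3*(a + 6)*(a + h)*(a + 4);  a^3 + 3*a^2 - 46*a - 168 = (a + 4)*(a + 6)*(a - 7)
Cancel the common factors (a + 4), (a + 6).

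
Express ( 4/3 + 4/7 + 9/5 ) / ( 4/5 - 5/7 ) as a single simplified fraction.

Numerator: 4/3 + 4/7 + 9/5 = 389/105
Denominator: 4/5 - 5/7 = 3/35
Divide: (389/105) · (35/3) = 389/9

389/9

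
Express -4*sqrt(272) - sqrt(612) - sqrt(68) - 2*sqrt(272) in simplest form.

4*sqrt(272) = 16*sqrt(17); sqrt(612) = 6*sqrt(17); sqrt(68) = 2*sqrt(17); 2*sqrt(272) = 8*sqrt(17)
Combine: (-16 - 6 - 2 - 8)·sqrt(17) = -32*sqrt(17)

-32*sqrt(17)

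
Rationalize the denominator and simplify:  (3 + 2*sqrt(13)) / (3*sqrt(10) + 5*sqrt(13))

Multiply numerator and denominator by -3*sqrt(10) + 5*sqrt(13).
Denominator becomes 235; numerator becomes -6*sqrt(130) - 9*sqrt(10) + 15*sqrt(13) + 130.

(-6*sqrt(130) - 9*sqrt(10) + 15*sqrt(13) + 130)/235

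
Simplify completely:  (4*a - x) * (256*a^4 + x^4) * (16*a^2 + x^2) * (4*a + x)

Telescope via difference of squares: ((4*a)+x)((4*a)-x) = 16*a^2 - x^2, then repeat with the next factor.

65536*a^8 - x^8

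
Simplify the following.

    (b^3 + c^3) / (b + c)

b^3 + c^3 = (b + c)(b^2 - b*c + c^2).

b^2 - b*c + c^2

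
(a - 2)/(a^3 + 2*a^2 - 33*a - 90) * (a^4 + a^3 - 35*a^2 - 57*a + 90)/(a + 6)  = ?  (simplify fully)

Factor: a^3 + 2*a^2 - 33*a - 90 = (a + 3)*(a - 6)*(a + 5);  a^4 + a^3 - 35*a^2 - 57*a + 90 = (a - 1)*(a + 5)*(a - 6)*(a + 3)
Cancel the common factors (a + 3), (a - 6), (a + 5).

(a^2 - 3*a + 2)/(a + 6)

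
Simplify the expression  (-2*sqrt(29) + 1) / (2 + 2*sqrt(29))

Multiply numerator and denominator by -2*sqrt(29) + 2.
Denominator becomes -112; numerator becomes -6*sqrt(29) + 118.

(-59 + 3*sqrt(29))/56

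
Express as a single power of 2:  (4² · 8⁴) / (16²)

4² = 2^4; 8⁴ = 2^12; 16² = 2^8
Combine exponents: 2^8

2^8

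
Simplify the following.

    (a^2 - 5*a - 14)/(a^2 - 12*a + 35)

(a + 2)/(a - 5)

Factor: a^2 - 5*a - 14 = (a - 7)*(a + 2);  a^2 - 12*a + 35 = (a - 7)*(a - 5)
Cancel the common factor (a - 7).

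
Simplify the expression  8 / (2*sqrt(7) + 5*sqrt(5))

Multiply numerator and denominator by -2*sqrt(7) + 5*sqrt(5).
Denominator becomes 97; numerator becomes -16*sqrt(7) + 40*sqrt(5).

(-16*sqrt(7) + 40*sqrt(5))/97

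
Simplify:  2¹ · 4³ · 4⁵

2¹ = 2^1; 4³ = 2^6; 4⁵ = 2^10
Combine exponents: 2^17

2^17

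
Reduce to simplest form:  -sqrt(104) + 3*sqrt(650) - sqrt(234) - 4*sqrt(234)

-2*sqrt(26)

sqrt(104) = 2*sqrt(26); 3*sqrt(650) = 15*sqrt(26); sqrt(234) = 3*sqrt(26); 4*sqrt(234) = 12*sqrt(26)
Combine: (-2 + 15 - 3 - 12)·sqrt(26) = -2*sqrt(26)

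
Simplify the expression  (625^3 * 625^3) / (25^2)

5^20

625^3 = 5^12; 625^3 = 5^12; 25^2 = 5^4
Combine exponents: 5^20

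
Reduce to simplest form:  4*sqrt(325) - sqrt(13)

19*sqrt(13)

4*sqrt(325) = 20*sqrt(13); sqrt(13) = sqrt(13)
Combine: (20 - 1)·sqrt(13) = 19*sqrt(13)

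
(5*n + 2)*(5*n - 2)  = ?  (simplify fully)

(5*n)**2 - (2)**2 = 25*n**2 - 4.

25*n**2 - 4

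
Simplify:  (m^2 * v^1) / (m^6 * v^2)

Quotient: (m^-4) * (v^-1)

1/(m^4*v)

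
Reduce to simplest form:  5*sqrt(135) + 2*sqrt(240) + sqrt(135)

26*sqrt(15)

5*sqrt(135) = 15*sqrt(15); 2*sqrt(240) = 8*sqrt(15); sqrt(135) = 3*sqrt(15)
Combine: (15 + 8 + 3)·sqrt(15) = 26*sqrt(15)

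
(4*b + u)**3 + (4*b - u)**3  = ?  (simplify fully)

128*b**3 + 24*b*u**2

Only the even-power cross terms survive.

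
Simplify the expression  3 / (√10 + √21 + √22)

Group as (√10 + √21) + √22; multiply by (√10 + √21) - √22, then rationalise the remaining surd.

(-4*√1155 + 9*√22 + 11*√21 + 33*√10)/253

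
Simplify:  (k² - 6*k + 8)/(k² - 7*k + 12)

(k - 2)/(k - 3)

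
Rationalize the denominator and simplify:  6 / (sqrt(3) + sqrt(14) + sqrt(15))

(-9*sqrt(70) + 3*sqrt(15) + 6*sqrt(14) + 39*sqrt(3))/41

Group as (sqrt(3) + sqrt(15)) + sqrt(14); multiply by (sqrt(3) + sqrt(15)) - sqrt(14), then rationalise the remaining surd.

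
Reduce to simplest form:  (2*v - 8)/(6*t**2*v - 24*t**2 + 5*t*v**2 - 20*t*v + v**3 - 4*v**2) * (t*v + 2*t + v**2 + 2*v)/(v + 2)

(2*t + 2*v)/(6*t**2 + 5*t*v + v**2)

Factor: 2*v - 8 = 2*(v - 4);  6*t**2*v - 24*t**2 + 5*t*v**2 - 20*t*v + v**3 - 4*v**2 = (2*t + v)*(3*t + v)*(v - 4);  t*v + 2*t + v**2 + 2*v = (v + 2)*(t + v)
Cancel the common factors (v + 2), (v - 4).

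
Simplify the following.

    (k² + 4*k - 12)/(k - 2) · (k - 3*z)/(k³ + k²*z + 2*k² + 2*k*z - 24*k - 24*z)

(k - 3*z)/(k² + k*z - 4*k - 4*z)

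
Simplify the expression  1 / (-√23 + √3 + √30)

Group as (√3 + √30) - √23; multiply by (√3 + √30) + √23, then rationalise the remaining surd.

(-5*√23 - 2*√30 + 25*√3 + 3*√230)/130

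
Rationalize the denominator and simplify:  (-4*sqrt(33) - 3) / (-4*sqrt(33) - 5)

Multiply numerator and denominator by -5 + 4*sqrt(33).
Denominator becomes -503; numerator becomes -513 + 8*sqrt(33).

(-8*sqrt(33) + 513)/503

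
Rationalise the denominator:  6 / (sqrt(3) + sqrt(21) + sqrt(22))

(-9*sqrt(154) + 3*sqrt(22) + 6*sqrt(21) + 60*sqrt(3))/62

Group as (sqrt(21) + sqrt(22)) + sqrt(3); multiply by (sqrt(21) + sqrt(22)) - sqrt(3), then rationalise the remaining surd.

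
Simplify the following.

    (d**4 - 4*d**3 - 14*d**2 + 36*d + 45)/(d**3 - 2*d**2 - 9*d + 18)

(d**2 - 4*d - 5)/(d - 2)

Factor: d**4 - 4*d**3 - 14*d**2 + 36*d + 45 = (d + 1)*(d - 5)*(d + 3)*(d - 3);  d**3 - 2*d**2 - 9*d + 18 = (d + 3)*(d - 2)*(d - 3)
Cancel the common factors (d + 3), (d - 3).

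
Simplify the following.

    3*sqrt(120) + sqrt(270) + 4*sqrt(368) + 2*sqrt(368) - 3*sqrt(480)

3*sqrt(120) = 6*sqrt(30); sqrt(270) = 3*sqrt(30); 4*sqrt(368) = 16*sqrt(23); 2*sqrt(368) = 8*sqrt(23); 3*sqrt(480) = 12*sqrt(30)

-3*sqrt(30) + 24*sqrt(23)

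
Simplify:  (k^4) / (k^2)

k^2

Quotient: k^2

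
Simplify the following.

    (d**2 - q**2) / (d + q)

Difference of squares: factor out (d + q).

d - q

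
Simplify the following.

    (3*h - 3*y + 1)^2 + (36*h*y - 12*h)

(3*h + 3*y - 1)^2

After expansion: 9*h^2 + 18*h*y - 6*h + 9*y^2 - 6*y + 1 — a perfect-square trinomial.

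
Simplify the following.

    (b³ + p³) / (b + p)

b² - b*p + p²

Apply the sum-of-cubes factorisation and cancel (b + p).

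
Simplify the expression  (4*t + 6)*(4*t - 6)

Product of conjugates: (P+Q)(P-Q) = P^2 - Q^2.

16*t^2 - 36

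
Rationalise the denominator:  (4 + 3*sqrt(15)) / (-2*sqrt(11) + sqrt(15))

(-6*sqrt(165) - 45 - 8*sqrt(11) - 4*sqrt(15))/29

Multiply numerator and denominator by sqrt(15) + 2*sqrt(11).
Denominator becomes -29; numerator becomes 4*sqrt(15) + 8*sqrt(11) + 45 + 6*sqrt(165).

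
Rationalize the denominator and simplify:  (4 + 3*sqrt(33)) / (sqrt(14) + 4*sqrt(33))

Multiply numerator and denominator by -sqrt(14) + 4*sqrt(33).
Denominator becomes 514; numerator becomes -3*sqrt(462) - 4*sqrt(14) + 16*sqrt(33) + 396.

(-3*sqrt(462) - 4*sqrt(14) + 16*sqrt(33) + 396)/514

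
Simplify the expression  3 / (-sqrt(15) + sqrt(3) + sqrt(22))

(-15*sqrt(15) - 6*sqrt(22) + 51*sqrt(3) + 9*sqrt(110))/82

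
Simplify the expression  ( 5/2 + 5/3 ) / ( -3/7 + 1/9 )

Numerator: 5/2 + 5/3 = 25/6
Denominator: -3/7 + 1/9 = -20/63
Divide: (25/6) · (-63/20) = -105/8

-105/8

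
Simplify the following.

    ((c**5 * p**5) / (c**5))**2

Inside the bracket: p**5
Raise to the power 2: p**10

p**10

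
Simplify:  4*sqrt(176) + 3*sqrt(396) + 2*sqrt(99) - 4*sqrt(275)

4*sqrt(176) = 16*sqrt(11); 3*sqrt(396) = 18*sqrt(11); 2*sqrt(99) = 6*sqrt(11); 4*sqrt(275) = 20*sqrt(11)
Combine: (16 + 18 + 6 - 20)·sqrt(11) = 20*sqrt(11)

20*sqrt(11)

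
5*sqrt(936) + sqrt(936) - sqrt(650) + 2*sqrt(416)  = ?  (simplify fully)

39*sqrt(26)

5*sqrt(936) = 30*sqrt(26); sqrt(936) = 6*sqrt(26); sqrt(650) = 5*sqrt(26); 2*sqrt(416) = 8*sqrt(26)
Combine: (30 + 6 - 5 + 8)·sqrt(26) = 39*sqrt(26)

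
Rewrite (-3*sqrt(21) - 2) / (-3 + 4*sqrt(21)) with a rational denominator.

(-258 - 17*sqrt(21))/327

Multiply numerator and denominator by -4*sqrt(21) - 3.
Denominator becomes -327; numerator becomes 17*sqrt(21) + 258.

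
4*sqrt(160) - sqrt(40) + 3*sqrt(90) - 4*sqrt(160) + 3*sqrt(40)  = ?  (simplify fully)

4*sqrt(160) = 16*sqrt(10); sqrt(40) = 2*sqrt(10); 3*sqrt(90) = 9*sqrt(10); 4*sqrt(160) = 16*sqrt(10); 3*sqrt(40) = 6*sqrt(10)
Combine: (16 - 2 + 9 - 16 + 6)·sqrt(10) = 13*sqrt(10)

13*sqrt(10)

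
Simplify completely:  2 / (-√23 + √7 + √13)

(6*√23 + 34*√13 + 58*√7 + 4*√2093)/355

Group as (√7 + √13) - √23; multiply by (√7 + √13) + √23, then rationalise the remaining surd.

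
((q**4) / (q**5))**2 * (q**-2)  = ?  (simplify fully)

Inside the bracket: (q**-1)
Raise to the power 2: (q**-2)
Multiply by (q**-2): add exponents.

q**(-4)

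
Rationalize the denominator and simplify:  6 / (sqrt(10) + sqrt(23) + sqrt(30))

Group as (sqrt(23) + sqrt(30)) + sqrt(10); multiply by (sqrt(23) + sqrt(30)) - sqrt(10), then rationalise the remaining surd.

(-120*sqrt(69) + 18*sqrt(30) + 102*sqrt(23) + 258*sqrt(10))/911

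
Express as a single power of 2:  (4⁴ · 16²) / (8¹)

2^13

4⁴ = 2^8; 16² = 2^8; 8¹ = 2^3
Combine exponents: 2^13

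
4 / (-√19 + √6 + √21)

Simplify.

Group as (√6 + √21) - √19; multiply by (√6 + √21) + √19, then rationalise the remaining surd.

(-4*√19 + 2*√21 + 17*√6 + 3*√266)/55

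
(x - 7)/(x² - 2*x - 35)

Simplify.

1/(x + 5)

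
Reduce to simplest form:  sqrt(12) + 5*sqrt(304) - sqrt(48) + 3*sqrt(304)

-2*sqrt(3) + 32*sqrt(19)

sqrt(12) = 2*sqrt(3); 5*sqrt(304) = 20*sqrt(19); sqrt(48) = 4*sqrt(3); 3*sqrt(304) = 12*sqrt(19)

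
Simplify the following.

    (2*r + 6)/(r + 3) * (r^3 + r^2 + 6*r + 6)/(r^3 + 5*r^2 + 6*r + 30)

(2*r + 2)/(r + 5)

Factor: 2*r + 6 = 2*(r + 3);  r^3 + r^2 + 6*r + 6 = (r + 1)*(r^2 + 6);  r^3 + 5*r^2 + 6*r + 30 = (r + 5)*(r^2 + 6)
Cancel the common factors (r^2 + 6), (r + 3).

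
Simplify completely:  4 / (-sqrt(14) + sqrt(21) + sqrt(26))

(-132*sqrt(14) + 36*sqrt(26) + 76*sqrt(21) + 112*sqrt(39))/1095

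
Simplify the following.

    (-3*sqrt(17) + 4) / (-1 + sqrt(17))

(-47 + sqrt(17))/16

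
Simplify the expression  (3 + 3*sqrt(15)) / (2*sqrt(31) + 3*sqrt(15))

Multiply numerator and denominator by -2*sqrt(31) + 3*sqrt(15).
Denominator becomes 11; numerator becomes -6*sqrt(465) - 6*sqrt(31) + 9*sqrt(15) + 135.

(-6*sqrt(465) - 6*sqrt(31) + 9*sqrt(15) + 135)/11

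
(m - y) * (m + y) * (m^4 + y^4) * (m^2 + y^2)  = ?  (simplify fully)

m^8 - y^8

Pair the conjugate factors: (m+y)(m-y) = m^2 - y^2, then repeat with the next factor.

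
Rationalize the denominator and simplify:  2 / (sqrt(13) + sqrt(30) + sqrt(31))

(-sqrt(12090) + 6*sqrt(31) + 7*sqrt(30) + 24*sqrt(13))/354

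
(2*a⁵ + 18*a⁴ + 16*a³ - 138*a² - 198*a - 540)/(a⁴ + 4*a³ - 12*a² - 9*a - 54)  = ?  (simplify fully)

2*a + 10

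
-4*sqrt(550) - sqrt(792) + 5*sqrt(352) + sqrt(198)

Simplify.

-3*sqrt(22)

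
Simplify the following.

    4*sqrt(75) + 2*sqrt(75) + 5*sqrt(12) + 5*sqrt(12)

50*sqrt(3)

4*sqrt(75) = 20*sqrt(3); 2*sqrt(75) = 10*sqrt(3); 5*sqrt(12) = 10*sqrt(3); 5*sqrt(12) = 10*sqrt(3)
Combine: (20 + 10 + 10 + 10)·sqrt(3) = 50*sqrt(3)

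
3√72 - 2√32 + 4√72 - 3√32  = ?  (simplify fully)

3√72 = 18*√2; 2√32 = 8*√2; 4√72 = 24*√2; 3√32 = 12*√2
Combine: (18 - 8 + 24 - 12)·√2 = 22*√2

22*√2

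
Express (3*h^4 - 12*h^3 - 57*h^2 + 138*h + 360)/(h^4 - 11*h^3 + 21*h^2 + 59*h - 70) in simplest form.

(3*h^2 - 3*h - 36)/(h^2 - 8*h + 7)

Factor: 3*h^4 - 12*h^3 - 57*h^2 + 138*h + 360 = 3*(h + 3)*(h - 5)*(h + 2)*(h - 4);  h^4 - 11*h^3 + 21*h^2 + 59*h - 70 = (h - 7)*(h + 2)*(h - 5)*(h - 1)
Cancel the common factors (h - 5), (h + 2).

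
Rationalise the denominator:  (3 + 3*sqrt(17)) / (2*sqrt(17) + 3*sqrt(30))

Multiply numerator and denominator by -3*sqrt(30) + 2*sqrt(17).
Denominator becomes -202; numerator becomes -9*sqrt(510) - 9*sqrt(30) + 6*sqrt(17) + 102.

(-102 - 6*sqrt(17) + 9*sqrt(30) + 9*sqrt(510))/202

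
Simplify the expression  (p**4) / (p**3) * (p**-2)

Quotient: p**1
Multiply by (p**-2): add exponents.

1/p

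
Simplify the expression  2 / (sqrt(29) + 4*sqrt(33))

Multiply numerator and denominator by -4*sqrt(33) + sqrt(29).
Denominator becomes -499; numerator becomes -8*sqrt(33) + 2*sqrt(29).

(-2*sqrt(29) + 8*sqrt(33))/499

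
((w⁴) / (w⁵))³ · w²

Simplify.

1/w

Inside the bracket: (w^-1)
Raise to the power 3: (w^-3)
Multiply by w²: add exponents.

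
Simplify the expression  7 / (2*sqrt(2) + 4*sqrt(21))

Multiply numerator and denominator by -4*sqrt(21) + 2*sqrt(2).
Denominator becomes -328; numerator becomes -28*sqrt(21) + 14*sqrt(2).

(-7*sqrt(2) + 14*sqrt(21))/164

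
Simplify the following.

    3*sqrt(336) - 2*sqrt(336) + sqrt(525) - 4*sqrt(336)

-7*sqrt(21)

3*sqrt(336) = 12*sqrt(21); 2*sqrt(336) = 8*sqrt(21); sqrt(525) = 5*sqrt(21); 4*sqrt(336) = 16*sqrt(21)
Combine: (12 - 8 + 5 - 16)·sqrt(21) = -7*sqrt(21)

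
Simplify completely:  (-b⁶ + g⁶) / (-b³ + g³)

b³ + g³

-b⁶ + g⁶ factors as -(b - g)*(b + g)*(b² - b*g + g²)*(b² + b*g + g²).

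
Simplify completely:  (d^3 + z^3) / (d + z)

d^2 - d*z + z^2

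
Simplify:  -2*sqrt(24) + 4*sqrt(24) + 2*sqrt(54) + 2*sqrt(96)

18*sqrt(6)

2*sqrt(24) = 4*sqrt(6); 4*sqrt(24) = 8*sqrt(6); 2*sqrt(54) = 6*sqrt(6); 2*sqrt(96) = 8*sqrt(6)
Combine: (-4 + 8 + 6 + 8)·sqrt(6) = 18*sqrt(6)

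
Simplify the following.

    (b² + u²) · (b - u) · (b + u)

b⁴ - u⁴

Pair the conjugate factors: (b+u)(b-u) = b² - u², then repeat with the next factor.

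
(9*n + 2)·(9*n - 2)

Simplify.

(9*n)^2 - (2)^2 = 81*n² - 4.

81*n² - 4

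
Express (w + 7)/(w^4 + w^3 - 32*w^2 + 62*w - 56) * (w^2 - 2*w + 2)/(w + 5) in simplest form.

1/(w^2 + w - 20)

Factor: w^4 + w^3 - 32*w^2 + 62*w - 56 = (w + 7)*(w - 4)*(w^2 - 2*w + 2)
Cancel the common factors (w^2 - 2*w + 2), (w + 7).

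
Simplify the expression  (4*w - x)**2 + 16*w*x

Expanding gives 16*w**2 + 8*w*x + x**2, a perfect square.

(4*w + x)**2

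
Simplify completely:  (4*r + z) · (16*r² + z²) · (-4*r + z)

Pair the conjugate factors: (z+(4*r))(z-(4*r)) = -16*r² + z², then repeat with the next factor.

-256*r⁴ + z⁴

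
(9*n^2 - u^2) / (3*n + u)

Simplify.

Factor (3*n)^2 - u^2 and cancel (3*n + u).

3*n - u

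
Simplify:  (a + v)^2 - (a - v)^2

4*a*v

Write as f(a,v) - f(a,-v) and expand.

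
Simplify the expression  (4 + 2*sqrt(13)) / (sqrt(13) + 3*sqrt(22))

Multiply numerator and denominator by -3*sqrt(22) + sqrt(13).
Denominator becomes -185; numerator becomes -6*sqrt(286) - 12*sqrt(22) + 4*sqrt(13) + 26.

(-26 - 4*sqrt(13) + 12*sqrt(22) + 6*sqrt(286))/185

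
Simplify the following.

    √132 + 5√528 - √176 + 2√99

2*√11 + 22*√33

√132 = 2*√33; 5√528 = 20*√33; √176 = 4*√11; 2√99 = 6*√11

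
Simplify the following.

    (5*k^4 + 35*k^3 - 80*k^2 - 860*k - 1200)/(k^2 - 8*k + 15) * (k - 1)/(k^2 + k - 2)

Factor: 5*k^4 + 35*k^3 - 80*k^2 - 860*k - 1200 = 5*(k + 4)*(k + 6)*(k - 5)*(k + 2);  k^2 - 8*k + 15 = (k - 5)*(k - 3);  k^2 + k - 2 = (k + 2)*(k - 1)
Cancel the common factors (k - 1), (k - 5), (k + 2).

(5*k^2 + 50*k + 120)/(k - 3)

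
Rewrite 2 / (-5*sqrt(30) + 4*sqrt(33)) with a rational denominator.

(-5*sqrt(30) - 4*sqrt(33))/111

Multiply numerator and denominator by 4*sqrt(33) + 5*sqrt(30).
Denominator becomes -222; numerator becomes 8*sqrt(33) + 10*sqrt(30).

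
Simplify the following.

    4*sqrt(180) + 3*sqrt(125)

4*sqrt(180) = 24*sqrt(5); 3*sqrt(125) = 15*sqrt(5)
Combine: (24 + 15)·sqrt(5) = 39*sqrt(5)

39*sqrt(5)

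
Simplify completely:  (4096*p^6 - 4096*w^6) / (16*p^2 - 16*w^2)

256*p^4 + 256*p^2*w^2 + 256*w^4

Difference of sixth powers: factor out (16*p^2 - 16*w^2).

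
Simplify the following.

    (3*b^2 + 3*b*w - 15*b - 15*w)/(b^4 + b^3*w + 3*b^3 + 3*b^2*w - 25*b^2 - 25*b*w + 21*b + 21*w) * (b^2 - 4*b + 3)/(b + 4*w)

(3*b - 15)/(b^2 + 4*b*w + 7*b + 28*w)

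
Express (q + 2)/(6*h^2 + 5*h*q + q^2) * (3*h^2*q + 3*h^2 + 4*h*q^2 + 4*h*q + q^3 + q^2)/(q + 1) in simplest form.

Factor: 6*h^2 + 5*h*q + q^2 = (3*h + q)*(2*h + q);  3*h^2*q + 3*h^2 + 4*h*q^2 + 4*h*q + q^3 + q^2 = (h + q)*(q + 1)*(3*h + q)
Cancel the common factors (3*h + q), (q + 1).

(h*q + 2*h + q^2 + 2*q)/(2*h + q)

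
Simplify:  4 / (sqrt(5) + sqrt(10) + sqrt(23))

(-5*sqrt(46) - 4*sqrt(23) + 9*sqrt(10) + 14*sqrt(5))/17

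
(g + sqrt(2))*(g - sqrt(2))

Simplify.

g^2 - 2

(g)^2 - (sqrt(2))^2 = g^2 - 2.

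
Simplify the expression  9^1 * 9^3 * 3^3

3^11

9^1 = 3^2; 9^3 = 3^6; 3^3 = 3^3
Combine exponents: 3^11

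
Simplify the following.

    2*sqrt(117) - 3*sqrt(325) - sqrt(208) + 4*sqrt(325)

7*sqrt(13)

2*sqrt(117) = 6*sqrt(13); 3*sqrt(325) = 15*sqrt(13); sqrt(208) = 4*sqrt(13); 4*sqrt(325) = 20*sqrt(13)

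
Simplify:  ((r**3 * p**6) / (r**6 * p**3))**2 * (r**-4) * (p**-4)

Inside the bracket: (r**-3) * p**3
Raise to the power 2: (r**-6) * p**6
Multiply by (r**-4) * (p**-4): add exponents.

p**2/r**10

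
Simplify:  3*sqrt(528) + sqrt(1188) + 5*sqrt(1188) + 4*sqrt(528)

64*sqrt(33)

3*sqrt(528) = 12*sqrt(33); sqrt(1188) = 6*sqrt(33); 5*sqrt(1188) = 30*sqrt(33); 4*sqrt(528) = 16*sqrt(33)
Combine: (12 + 6 + 30 + 16)·sqrt(33) = 64*sqrt(33)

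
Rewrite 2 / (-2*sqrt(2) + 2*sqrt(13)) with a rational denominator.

(sqrt(2) + sqrt(13))/11

Multiply numerator and denominator by 2*sqrt(2) + 2*sqrt(13).
Denominator becomes 44; numerator becomes 4*sqrt(2) + 4*sqrt(13).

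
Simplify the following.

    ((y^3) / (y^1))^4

Inside the bracket: y^2
Raise to the power 4: y^8

y^8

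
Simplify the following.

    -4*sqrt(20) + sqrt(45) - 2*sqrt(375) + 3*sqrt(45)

-10*sqrt(15) + 4*sqrt(5)

4*sqrt(20) = 8*sqrt(5); sqrt(45) = 3*sqrt(5); 2*sqrt(375) = 10*sqrt(15); 3*sqrt(45) = 9*sqrt(5)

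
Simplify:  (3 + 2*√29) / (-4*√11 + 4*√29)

Multiply numerator and denominator by 4*√11 + 4*√29.
Denominator becomes 288; numerator becomes 12*√11 + 12*√29 + 8*√319 + 232.

(3*√11 + 3*√29 + 2*√319 + 58)/72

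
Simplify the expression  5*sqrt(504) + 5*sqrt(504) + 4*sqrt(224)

76*sqrt(14)

5*sqrt(504) = 30*sqrt(14); 5*sqrt(504) = 30*sqrt(14); 4*sqrt(224) = 16*sqrt(14)
Combine: (30 + 30 + 16)·sqrt(14) = 76*sqrt(14)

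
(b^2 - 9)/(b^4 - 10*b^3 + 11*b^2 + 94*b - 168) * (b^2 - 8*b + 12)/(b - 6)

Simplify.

Factor: b^2 - 9 = (b - 3)*(b + 3);  b^4 - 10*b^3 + 11*b^2 + 94*b - 168 = (b - 2)*(b - 4)*(b - 7)*(b + 3);  b^2 - 8*b + 12 = (b - 6)*(b - 2)
Cancel the common factors (b + 3), (b - 2), (b - 6).

(b - 3)/(b^2 - 11*b + 28)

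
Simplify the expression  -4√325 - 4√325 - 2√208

-48*√13

4√325 = 20*√13; 4√325 = 20*√13; 2√208 = 8*√13
Combine: (-20 - 20 - 8)·√13 = -48*√13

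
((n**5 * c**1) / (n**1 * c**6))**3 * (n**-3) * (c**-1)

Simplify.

n**9/c**16

Inside the bracket: n**4 * (c**-5)
Raise to the power 3: n**12 * (c**-15)
Multiply by (n**-3) * (c**-1): add exponents.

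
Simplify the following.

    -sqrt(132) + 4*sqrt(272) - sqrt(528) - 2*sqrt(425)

-6*sqrt(33) + 6*sqrt(17)

sqrt(132) = 2*sqrt(33); 4*sqrt(272) = 16*sqrt(17); sqrt(528) = 4*sqrt(33); 2*sqrt(425) = 10*sqrt(17)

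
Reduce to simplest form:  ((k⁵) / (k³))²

k⁴

Inside the bracket: k²
Raise to the power 2: k⁴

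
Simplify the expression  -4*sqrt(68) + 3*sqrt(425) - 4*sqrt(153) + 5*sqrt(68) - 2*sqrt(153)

4*sqrt(68) = 8*sqrt(17); 3*sqrt(425) = 15*sqrt(17); 4*sqrt(153) = 12*sqrt(17); 5*sqrt(68) = 10*sqrt(17); 2*sqrt(153) = 6*sqrt(17)
Combine: (-8 + 15 - 12 + 10 - 6)·sqrt(17) = -sqrt(17)

-sqrt(17)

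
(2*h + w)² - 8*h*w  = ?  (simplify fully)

(2*h - w)²

After expansion: 4*h² - 4*h*w + w² — a perfect-square trinomial.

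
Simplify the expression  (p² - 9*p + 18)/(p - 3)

p - 6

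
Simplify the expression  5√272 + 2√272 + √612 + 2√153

40*√17

5√272 = 20*√17; 2√272 = 8*√17; √612 = 6*√17; 2√153 = 6*√17
Combine: (20 + 8 + 6 + 6)·√17 = 40*√17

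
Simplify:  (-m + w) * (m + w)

(w+m)(w-m) = -m^2 + w^2.

-m^2 + w^2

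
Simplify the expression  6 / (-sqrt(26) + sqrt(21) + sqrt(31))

(-39*sqrt(26) + 24*sqrt(31) + 54*sqrt(21) + 3*sqrt(16926))/482

Group as (sqrt(21) + sqrt(31)) - sqrt(26); multiply by (sqrt(21) + sqrt(31)) + sqrt(26), then rationalise the remaining surd.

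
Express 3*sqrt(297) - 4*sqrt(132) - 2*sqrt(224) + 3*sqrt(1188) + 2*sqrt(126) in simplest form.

3*sqrt(297) = 9*sqrt(33); 4*sqrt(132) = 8*sqrt(33); 2*sqrt(224) = 8*sqrt(14); 3*sqrt(1188) = 18*sqrt(33); 2*sqrt(126) = 6*sqrt(14)

-2*sqrt(14) + 19*sqrt(33)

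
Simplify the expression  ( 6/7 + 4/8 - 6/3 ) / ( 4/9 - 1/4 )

Numerator: 6/7 + 4/8 - 6/3 = -9/14
Denominator: 4/9 - 1/4 = 7/36
Divide: (-9/14) · (36/7) = -162/49

-162/49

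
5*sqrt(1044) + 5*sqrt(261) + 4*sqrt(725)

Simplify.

65*sqrt(29)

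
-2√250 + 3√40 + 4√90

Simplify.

8*√10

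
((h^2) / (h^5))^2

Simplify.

Inside the bracket: (h^-3)
Raise to the power 2: (h^-6)

h^(-6)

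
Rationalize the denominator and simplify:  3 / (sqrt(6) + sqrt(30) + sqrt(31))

(-36*sqrt(155) + 15*sqrt(31) + 21*sqrt(30) + 165*sqrt(6))/695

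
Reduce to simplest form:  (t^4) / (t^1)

Quotient: t^3

t^3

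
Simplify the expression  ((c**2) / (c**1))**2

c**2

Inside the bracket: c**1
Raise to the power 2: c**2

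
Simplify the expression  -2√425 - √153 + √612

-7*√17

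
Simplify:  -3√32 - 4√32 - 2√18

3√32 = 12*√2; 4√32 = 16*√2; 2√18 = 6*√2
Combine: (-12 - 16 - 6)·√2 = -34*√2

-34*√2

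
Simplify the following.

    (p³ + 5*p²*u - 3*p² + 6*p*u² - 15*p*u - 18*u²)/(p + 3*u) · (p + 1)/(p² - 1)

(p² + 2*p*u - 3*p - 6*u)/(p - 1)

Factor: p³ + 5*p²*u - 3*p² + 6*p*u² - 15*p*u - 18*u² = (p - 3)·(p + 3*u)·(p + 2*u);  p² - 1 = (p - 1)·(p + 1)
Cancel the common factors (p + 1), (p + 3*u).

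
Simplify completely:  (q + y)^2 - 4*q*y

After expansion: q^2 - 2*q*y + y^2 — a perfect-square trinomial.

(q - y)^2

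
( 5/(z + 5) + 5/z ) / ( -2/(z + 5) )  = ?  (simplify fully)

Numerator: 5/(z + 5) + 5/z = (10*z + 25)/(z² + 5*z)
Denominator: -2/(z + 5) = -2/(z + 5)
Divide: ((10*z + 25)/(z² + 5*z)) · (-z/2 - 5/2) = (-10*z - 25)/(2*z)

(-10*z - 25)/(2*z)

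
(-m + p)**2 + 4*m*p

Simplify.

(m + p)**2

Expand the square and combine the 4*m*p term.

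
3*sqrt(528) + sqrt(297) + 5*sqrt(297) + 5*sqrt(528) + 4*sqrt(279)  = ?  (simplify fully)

3*sqrt(528) = 12*sqrt(33); sqrt(297) = 3*sqrt(33); 5*sqrt(297) = 15*sqrt(33); 5*sqrt(528) = 20*sqrt(33); 4*sqrt(279) = 12*sqrt(31)

12*sqrt(31) + 50*sqrt(33)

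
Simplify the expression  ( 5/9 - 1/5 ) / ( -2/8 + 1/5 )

Numerator: 5/9 - 1/5 = 16/45
Denominator: -2/8 + 1/5 = -1/20
Divide: (16/45) · (-20) = -64/9

-64/9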